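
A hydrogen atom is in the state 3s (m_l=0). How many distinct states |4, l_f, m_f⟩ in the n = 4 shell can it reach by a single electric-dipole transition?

3

E1 requires Δl = ±1, so l_f ∈ {-1, 1}; with 0 ≤ l_f ≤ n_f−1 = 3, the allowed l_f values are {1}.
For l_f = 1: m_f ∈ {m_i−1, m_i, m_i+1} ∩ [−1, 1] = {-1, 0, 1} → 3 states.
Total: 3.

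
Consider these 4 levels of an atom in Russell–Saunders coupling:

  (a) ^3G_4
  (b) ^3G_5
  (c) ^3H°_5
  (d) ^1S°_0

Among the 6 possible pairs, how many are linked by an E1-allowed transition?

(a)–(b): forbidden (parity).
(a)–(c): allowed.
(a)–(d): forbidden (ΔS, ΔL, ΔJ).
(b)–(c): allowed.
(b)–(d): forbidden (ΔS, ΔL, ΔJ).
(c)–(d): forbidden (parity, ΔS, ΔL, ΔJ).
Allowed pairs: 2 of 6.

2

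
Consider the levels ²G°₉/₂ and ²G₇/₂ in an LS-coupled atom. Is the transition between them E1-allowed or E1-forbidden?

Reading off the term symbols: S 1/2→1/2, L 4→4, J 9/2→7/2, parity odd→even.
Parity must change: odd → even — ok.
ΔS = 0: S: 1/2 → 1/2 — ok.
ΔL = 0, ±1 (not L=0↔0): L: 4 → 4, ΔL = +0 — ok.
ΔJ = 0, ±1 (not J=0↔0): J: 9/2 → 7/2, ΔJ = -1 — ok.
All four E1 rules are satisfied.

allowed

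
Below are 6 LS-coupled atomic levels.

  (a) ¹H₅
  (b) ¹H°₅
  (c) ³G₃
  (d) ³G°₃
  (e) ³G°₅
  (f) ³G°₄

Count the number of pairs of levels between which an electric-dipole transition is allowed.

3

(a)–(b): allowed.
(a)–(c): forbidden (parity, ΔS, ΔJ).
(a)–(d): forbidden (ΔS, ΔJ).
(a)–(e): forbidden (ΔS).
(a)–(f): forbidden (ΔS).
(b)–(c): forbidden (ΔS, ΔJ).
(b)–(d): forbidden (parity, ΔS, ΔJ).
(b)–(e): forbidden (parity, ΔS).
(b)–(f): forbidden (parity, ΔS).
(c)–(d): allowed.
(c)–(e): forbidden (ΔJ).
(c)–(f): allowed.
(d)–(e): forbidden (parity, ΔJ).
(d)–(f): forbidden (parity).
(e)–(f): forbidden (parity).
Allowed pairs: 3 of 15.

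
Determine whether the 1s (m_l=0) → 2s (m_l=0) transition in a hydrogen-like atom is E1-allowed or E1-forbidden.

forbidden

l: 0 → 0 (Δl = +0). Δl = ±1 ✗.
m_l: 0 → 0 (Δm_l = +0). |Δm_l| ≤ 1 ✓.
The transition is electric-dipole forbidden.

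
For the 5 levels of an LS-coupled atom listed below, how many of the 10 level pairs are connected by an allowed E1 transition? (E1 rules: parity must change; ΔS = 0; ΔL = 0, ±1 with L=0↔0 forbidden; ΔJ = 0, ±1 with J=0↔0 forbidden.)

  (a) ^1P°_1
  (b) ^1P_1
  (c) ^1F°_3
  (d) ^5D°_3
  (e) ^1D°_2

(a)–(b): allowed.
(a)–(c): forbidden (parity, ΔL, ΔJ).
(a)–(d): forbidden (parity, ΔS, ΔJ).
(a)–(e): forbidden (parity).
(b)–(c): forbidden (ΔL, ΔJ).
(b)–(d): forbidden (ΔS, ΔJ).
(b)–(e): allowed.
(c)–(d): forbidden (parity, ΔS).
(c)–(e): forbidden (parity).
(d)–(e): forbidden (parity, ΔS).
Allowed pairs: 2 of 10.

2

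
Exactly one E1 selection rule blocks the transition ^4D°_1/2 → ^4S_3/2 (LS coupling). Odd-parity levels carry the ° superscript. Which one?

Reading off the term symbols: S 3/2→3/2, L 2→0, J 1/2→3/2, parity odd→even.
Parity must change: odd → even — passes.
ΔS = 0: S: 3/2 → 3/2 — passes.
ΔL = 0, ±1 (not L=0↔0): L: 2 → 0, ΔL = -2 — fails.
ΔJ = 0, ±1 (not J=0↔0): J: 1/2 → 3/2, ΔJ = +1 — passes.

the ΔL = 0, ±1 rule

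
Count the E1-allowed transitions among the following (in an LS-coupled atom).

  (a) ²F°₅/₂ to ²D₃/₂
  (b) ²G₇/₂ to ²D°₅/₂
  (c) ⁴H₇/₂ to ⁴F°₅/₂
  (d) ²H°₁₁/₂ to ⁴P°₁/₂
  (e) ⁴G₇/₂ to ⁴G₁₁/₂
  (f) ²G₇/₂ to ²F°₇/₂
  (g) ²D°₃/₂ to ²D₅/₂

(a) allowed
(b) forbidden (ΔL fails)
(c) forbidden (ΔL fails)
(d) forbidden (parity, ΔS, ΔL, ΔJ fail)
(e) forbidden (parity, ΔJ fail)
(f) allowed
(g) allowed
Total allowed: 3 of 7.

3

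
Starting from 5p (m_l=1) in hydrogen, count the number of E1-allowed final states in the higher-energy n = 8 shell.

4

E1 requires Δl = ±1, so l_f ∈ {0, 2}; with 0 ≤ l_f ≤ n_f−1 = 7, the allowed l_f values are {0, 2}.
For l_f = 0: m_f ∈ {m_i−1, m_i, m_i+1} ∩ [−0, 0] = {0} → 1 state.
For l_f = 2: m_f ∈ {m_i−1, m_i, m_i+1} ∩ [−2, 2] = {0, 1, 2} → 3 states.
Total: 4.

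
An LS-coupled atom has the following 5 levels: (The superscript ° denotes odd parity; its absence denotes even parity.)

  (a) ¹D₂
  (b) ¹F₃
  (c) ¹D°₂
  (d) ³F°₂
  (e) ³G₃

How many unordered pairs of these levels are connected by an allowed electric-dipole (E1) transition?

(a)–(b): forbidden (parity).
(a)–(c): allowed.
(a)–(d): forbidden (ΔS).
(a)–(e): forbidden (parity, ΔS, ΔL).
(b)–(c): allowed.
(b)–(d): forbidden (ΔS).
(b)–(e): forbidden (parity, ΔS).
(c)–(d): forbidden (parity, ΔS).
(c)–(e): forbidden (ΔS, ΔL).
(d)–(e): allowed.
Allowed pairs: 3 of 10.

3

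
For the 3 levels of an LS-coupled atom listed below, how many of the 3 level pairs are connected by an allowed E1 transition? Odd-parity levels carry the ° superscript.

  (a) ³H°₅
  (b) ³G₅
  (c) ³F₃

1

(a)–(b): allowed.
(a)–(c): forbidden (ΔL, ΔJ).
(b)–(c): forbidden (parity, ΔJ).
Allowed pairs: 1 of 3.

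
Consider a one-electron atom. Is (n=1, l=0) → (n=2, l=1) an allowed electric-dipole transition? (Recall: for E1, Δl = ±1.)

allowed

Δl = 1 − 0 = +1; the E1 rule Δl = ±1 is ✓.
All E1 selection rules are satisfied.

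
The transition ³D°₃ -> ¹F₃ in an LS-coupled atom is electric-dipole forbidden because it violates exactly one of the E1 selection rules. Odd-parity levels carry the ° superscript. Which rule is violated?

the ΔS = 0 rule

Parity must change: odd → even — ok.
ΔS = 0: S: 1 → 0 — fails.
ΔL = 0, ±1 (not L=0↔0): L: 2 → 3, ΔL = +1 — ok.
ΔJ = 0, ±1 (not J=0↔0): J: 3 → 3, ΔJ = +0 — ok.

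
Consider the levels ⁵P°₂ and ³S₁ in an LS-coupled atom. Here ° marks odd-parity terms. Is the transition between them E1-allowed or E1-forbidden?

forbidden

ΔL = 0, ±1 (not L=0↔0): L: 1 → 0, ΔL = -1 — ✓.
ΔS = 0: S: 2 → 1 — ✗.
ΔJ = 0, ±1 (not J=0↔0): J: 2 → 1, ΔJ = -1 — ✓.
Parity must change: odd → even — ✓.
Rule(s) violated: ΔS.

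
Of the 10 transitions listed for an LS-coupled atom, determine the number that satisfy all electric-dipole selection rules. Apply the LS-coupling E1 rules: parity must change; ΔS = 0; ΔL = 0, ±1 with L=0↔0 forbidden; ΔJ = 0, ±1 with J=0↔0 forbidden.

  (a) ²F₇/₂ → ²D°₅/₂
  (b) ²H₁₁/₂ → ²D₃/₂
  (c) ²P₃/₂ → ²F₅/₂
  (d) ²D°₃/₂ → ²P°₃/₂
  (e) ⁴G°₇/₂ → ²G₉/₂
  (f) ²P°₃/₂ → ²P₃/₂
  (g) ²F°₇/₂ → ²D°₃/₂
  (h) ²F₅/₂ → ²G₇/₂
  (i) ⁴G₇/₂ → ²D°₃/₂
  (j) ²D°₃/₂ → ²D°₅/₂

2

(a) allowed
(b) forbidden (parity, ΔL, ΔJ fail)
(c) forbidden (parity, ΔL fail)
(d) forbidden (parity fails)
(e) forbidden (ΔS fails)
(f) allowed
(g) forbidden (parity, ΔJ fail)
(h) forbidden (parity fails)
(i) forbidden (ΔS, ΔL, ΔJ fail)
(j) forbidden (parity fails)
Total allowed: 2 of 10.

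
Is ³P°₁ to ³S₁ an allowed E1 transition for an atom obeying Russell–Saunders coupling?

allowed

Initial level: S=1, L=1, J=1, parity odd. Final level: S=1, L=0, J=1, parity even.
Parity must change: odd → even — satisfied.
ΔS = 0: S: 1 → 1 — satisfied.
ΔL = 0, ±1 (not L=0↔0): L: 1 → 0, ΔL = -1 — satisfied.
ΔJ = 0, ±1 (not J=0↔0): J: 1 → 1, ΔJ = +0 — satisfied.
All four E1 rules are satisfied.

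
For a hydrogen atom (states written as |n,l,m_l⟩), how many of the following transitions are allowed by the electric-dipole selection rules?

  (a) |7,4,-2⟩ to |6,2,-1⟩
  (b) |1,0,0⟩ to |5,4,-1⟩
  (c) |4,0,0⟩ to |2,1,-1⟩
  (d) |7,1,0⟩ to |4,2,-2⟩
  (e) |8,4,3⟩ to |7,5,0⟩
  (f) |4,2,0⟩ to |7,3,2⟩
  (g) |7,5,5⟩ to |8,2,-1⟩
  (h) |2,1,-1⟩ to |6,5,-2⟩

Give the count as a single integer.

(a) forbidden — Δl = -2 (E1 requires Δl = ±1)
(b) forbidden — Δl = +4 (E1 requires Δl = ±1)
(c) allowed
(d) forbidden — Δm_l = -2 (E1 requires Δm_l = 0, ±1)
(e) forbidden — Δm_l = -3 (E1 requires Δm_l = 0, ±1)
(f) forbidden — Δm_l = +2 (E1 requires Δm_l = 0, ±1)
(g) forbidden — Δl = -3 (E1 requires Δl = ±1); Δm_l = -6 (E1 requires Δm_l = 0, ±1)
(h) forbidden — Δl = +4 (E1 requires Δl = ±1)
Total allowed: 1 of 8.

1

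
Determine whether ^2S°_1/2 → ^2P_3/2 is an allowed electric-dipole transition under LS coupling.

allowed

ΔJ = 0, ±1 (not J=0↔0): J: 1/2 → 3/2, ΔJ = +1 — ✓.
ΔS = 0: S: 1/2 → 1/2 — ✓.
ΔL = 0, ±1 (not L=0↔0): L: 0 → 1, ΔL = +1 — ✓.
Parity must change: odd → even — ✓.
All four E1 rules are satisfied.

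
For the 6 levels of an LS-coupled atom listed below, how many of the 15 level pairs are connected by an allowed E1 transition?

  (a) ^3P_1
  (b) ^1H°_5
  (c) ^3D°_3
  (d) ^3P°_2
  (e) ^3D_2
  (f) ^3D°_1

5

(a)–(b): forbidden (ΔS, ΔL, ΔJ).
(a)–(c): forbidden (ΔJ).
(a)–(d): allowed.
(a)–(e): forbidden (parity).
(a)–(f): allowed.
(b)–(c): forbidden (parity, ΔS, ΔL, ΔJ).
(b)–(d): forbidden (parity, ΔS, ΔL, ΔJ).
(b)–(e): forbidden (ΔS, ΔL, ΔJ).
(b)–(f): forbidden (parity, ΔS, ΔL, ΔJ).
(c)–(d): forbidden (parity).
(c)–(e): allowed.
(c)–(f): forbidden (parity, ΔJ).
(d)–(e): allowed.
(d)–(f): forbidden (parity).
(e)–(f): allowed.
Allowed pairs: 5 of 15.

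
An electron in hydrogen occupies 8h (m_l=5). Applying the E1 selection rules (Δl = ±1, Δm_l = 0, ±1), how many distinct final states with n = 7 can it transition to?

E1 requires Δl = ±1, so l_f ∈ {4, 6}; with 0 ≤ l_f ≤ n_f−1 = 6, the allowed l_f values are {4, 6}.
For l_f = 4: m_f ∈ {m_i−1, m_i, m_i+1} ∩ [−4, 4] = {4} → 1 state.
For l_f = 6: m_f ∈ {m_i−1, m_i, m_i+1} ∩ [−6, 6] = {4, 5, 6} → 3 states.
Total: 4.

4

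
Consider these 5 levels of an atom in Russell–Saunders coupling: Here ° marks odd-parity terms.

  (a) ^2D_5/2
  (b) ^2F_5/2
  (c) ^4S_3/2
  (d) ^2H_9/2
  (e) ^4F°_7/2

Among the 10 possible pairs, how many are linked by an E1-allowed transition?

0

(a)–(b): forbidden (parity).
(a)–(c): forbidden (parity, ΔS, ΔL).
(a)–(d): forbidden (parity, ΔL, ΔJ).
(a)–(e): forbidden (ΔS).
(b)–(c): forbidden (parity, ΔS, ΔL).
(b)–(d): forbidden (parity, ΔL, ΔJ).
(b)–(e): forbidden (ΔS).
(c)–(d): forbidden (parity, ΔS, ΔL, ΔJ).
(c)–(e): forbidden (ΔL, ΔJ).
(d)–(e): forbidden (ΔS, ΔL).
Allowed pairs: 0 of 10.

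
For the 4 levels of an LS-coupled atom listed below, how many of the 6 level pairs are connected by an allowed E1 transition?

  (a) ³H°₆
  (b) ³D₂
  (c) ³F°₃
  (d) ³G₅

(a)–(b): forbidden (ΔL, ΔJ).
(a)–(c): forbidden (parity, ΔL, ΔJ).
(a)–(d): allowed.
(b)–(c): allowed.
(b)–(d): forbidden (parity, ΔL, ΔJ).
(c)–(d): forbidden (ΔJ).
Allowed pairs: 2 of 6.

2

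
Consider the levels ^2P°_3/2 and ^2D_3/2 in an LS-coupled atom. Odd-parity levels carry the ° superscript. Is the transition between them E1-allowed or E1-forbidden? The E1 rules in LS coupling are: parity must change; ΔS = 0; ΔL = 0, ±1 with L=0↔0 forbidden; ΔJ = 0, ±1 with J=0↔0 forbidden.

allowed

Reading off the term symbols: S 1/2→1/2, L 1→2, J 3/2→3/2, parity odd→even.
ΔJ = 0, ±1 (not J=0↔0): J: 3/2 → 3/2, ΔJ = +0 — ✓.
ΔS = 0: S: 1/2 → 1/2 — ✓.
ΔL = 0, ±1 (not L=0↔0): L: 1 → 2, ΔL = +1 — ✓.
Parity must change: odd → even — ✓.
All four E1 rules are satisfied.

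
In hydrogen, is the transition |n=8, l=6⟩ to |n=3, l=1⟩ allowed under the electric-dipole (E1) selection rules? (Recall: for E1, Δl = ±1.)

forbidden

l: 6 → 1 (Δl = -5). Δl = ±1 fails.
The transition is electric-dipole forbidden.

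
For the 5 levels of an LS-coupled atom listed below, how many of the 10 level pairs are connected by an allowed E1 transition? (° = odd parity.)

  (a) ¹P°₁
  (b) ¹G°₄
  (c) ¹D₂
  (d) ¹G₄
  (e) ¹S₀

3

(a)–(b): forbidden (parity, ΔL, ΔJ).
(a)–(c): allowed.
(a)–(d): forbidden (ΔL, ΔJ).
(a)–(e): allowed.
(b)–(c): forbidden (ΔL, ΔJ).
(b)–(d): allowed.
(b)–(e): forbidden (ΔL, ΔJ).
(c)–(d): forbidden (parity, ΔL, ΔJ).
(c)–(e): forbidden (parity, ΔL, ΔJ).
(d)–(e): forbidden (parity, ΔL, ΔJ).
Allowed pairs: 3 of 10.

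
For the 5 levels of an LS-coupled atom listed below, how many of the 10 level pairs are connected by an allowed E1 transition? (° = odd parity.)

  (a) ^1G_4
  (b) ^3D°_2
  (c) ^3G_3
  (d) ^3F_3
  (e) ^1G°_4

(a)–(b): forbidden (ΔS, ΔL, ΔJ).
(a)–(c): forbidden (parity, ΔS).
(a)–(d): forbidden (parity, ΔS).
(a)–(e): allowed.
(b)–(c): forbidden (ΔL).
(b)–(d): allowed.
(b)–(e): forbidden (parity, ΔS, ΔL, ΔJ).
(c)–(d): forbidden (parity).
(c)–(e): forbidden (ΔS).
(d)–(e): forbidden (ΔS).
Allowed pairs: 2 of 10.

2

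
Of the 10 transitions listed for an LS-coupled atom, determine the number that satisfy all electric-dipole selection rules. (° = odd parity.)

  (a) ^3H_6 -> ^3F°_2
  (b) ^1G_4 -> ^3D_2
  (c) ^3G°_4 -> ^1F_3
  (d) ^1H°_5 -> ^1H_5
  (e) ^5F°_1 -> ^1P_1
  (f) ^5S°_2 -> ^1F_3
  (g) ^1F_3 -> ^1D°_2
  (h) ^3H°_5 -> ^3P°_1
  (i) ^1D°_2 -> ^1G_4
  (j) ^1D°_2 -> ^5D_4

2

(a) forbidden (ΔL, ΔJ fail)
(b) forbidden (parity, ΔS, ΔL, ΔJ fail)
(c) forbidden (ΔS fails)
(d) allowed
(e) forbidden (ΔS, ΔL fail)
(f) forbidden (ΔS, ΔL fail)
(g) allowed
(h) forbidden (parity, ΔL, ΔJ fail)
(i) forbidden (ΔL, ΔJ fail)
(j) forbidden (ΔS, ΔJ fail)
Total allowed: 2 of 10.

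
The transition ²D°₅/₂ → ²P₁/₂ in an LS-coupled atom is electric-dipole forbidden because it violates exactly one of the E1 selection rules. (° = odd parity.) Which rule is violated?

Reading off the term symbols: S 1/2→1/2, L 2→1, J 5/2→1/2, parity odd→even.
Parity must change: odd → even — ok.
ΔJ = 0, ±1 (not J=0↔0): J: 5/2 → 1/2, ΔJ = -2 — fails.
ΔL = 0, ±1 (not L=0↔0): L: 2 → 1, ΔL = -1 — ok.
ΔS = 0: S: 1/2 → 1/2 — ok.

the ΔJ = 0, ±1 rule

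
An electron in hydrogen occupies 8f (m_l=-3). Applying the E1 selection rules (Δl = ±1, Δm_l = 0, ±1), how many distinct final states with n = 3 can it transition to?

1

E1 requires Δl = ±1, so l_f ∈ {2, 4}; with 0 ≤ l_f ≤ n_f−1 = 2, the allowed l_f values are {2}.
For l_f = 2: m_f ∈ {m_i−1, m_i, m_i+1} ∩ [−2, 2] = {-2} → 1 state.
Total: 1.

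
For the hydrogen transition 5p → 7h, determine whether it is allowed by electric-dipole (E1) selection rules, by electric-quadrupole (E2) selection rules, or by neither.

Δl = 5 − 1 = +4; l_i + l_f = 6.
E1 (Δl = ±1): not satisfied.
E2 (Δl = 0,±2, l_i+l_f ≥ 2): not satisfied.

neither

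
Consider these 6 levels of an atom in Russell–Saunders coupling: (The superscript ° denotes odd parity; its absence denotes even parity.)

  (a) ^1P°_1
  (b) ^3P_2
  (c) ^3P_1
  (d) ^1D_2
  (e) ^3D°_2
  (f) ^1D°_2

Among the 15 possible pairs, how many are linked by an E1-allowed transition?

4

(a)–(b): forbidden (ΔS).
(a)–(c): forbidden (ΔS).
(a)–(d): allowed.
(a)–(e): forbidden (parity, ΔS).
(a)–(f): forbidden (parity).
(b)–(c): forbidden (parity).
(b)–(d): forbidden (parity, ΔS).
(b)–(e): allowed.
(b)–(f): forbidden (ΔS).
(c)–(d): forbidden (parity, ΔS).
(c)–(e): allowed.
(c)–(f): forbidden (ΔS).
(d)–(e): forbidden (ΔS).
(d)–(f): allowed.
(e)–(f): forbidden (parity, ΔS).
Allowed pairs: 4 of 15.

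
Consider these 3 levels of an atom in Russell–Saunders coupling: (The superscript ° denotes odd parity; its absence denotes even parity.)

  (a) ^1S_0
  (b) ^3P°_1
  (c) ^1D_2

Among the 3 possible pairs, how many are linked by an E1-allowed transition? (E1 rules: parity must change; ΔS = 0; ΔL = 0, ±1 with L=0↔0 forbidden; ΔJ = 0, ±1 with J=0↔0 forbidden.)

0

(a)–(b): forbidden (ΔS).
(a)–(c): forbidden (parity, ΔL, ΔJ).
(b)–(c): forbidden (ΔS).
Allowed pairs: 0 of 3.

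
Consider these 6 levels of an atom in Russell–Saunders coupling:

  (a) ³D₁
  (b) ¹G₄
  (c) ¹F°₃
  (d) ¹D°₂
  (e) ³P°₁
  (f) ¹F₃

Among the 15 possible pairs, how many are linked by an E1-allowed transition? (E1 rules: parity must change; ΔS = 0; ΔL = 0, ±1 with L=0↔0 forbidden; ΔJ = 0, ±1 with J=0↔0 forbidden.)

4

(a)–(b): forbidden (parity, ΔS, ΔL, ΔJ).
(a)–(c): forbidden (ΔS, ΔJ).
(a)–(d): forbidden (ΔS).
(a)–(e): allowed.
(a)–(f): forbidden (parity, ΔS, ΔJ).
(b)–(c): allowed.
(b)–(d): forbidden (ΔL, ΔJ).
(b)–(e): forbidden (ΔS, ΔL, ΔJ).
(b)–(f): forbidden (parity).
(c)–(d): forbidden (parity).
(c)–(e): forbidden (parity, ΔS, ΔL, ΔJ).
(c)–(f): allowed.
(d)–(e): forbidden (parity, ΔS).
(d)–(f): allowed.
(e)–(f): forbidden (ΔS, ΔL, ΔJ).
Allowed pairs: 4 of 15.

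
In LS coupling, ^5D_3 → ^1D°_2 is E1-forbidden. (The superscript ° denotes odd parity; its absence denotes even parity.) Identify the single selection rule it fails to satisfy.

the ΔS = 0 rule

Reading off the term symbols: S 2→0, L 2→2, J 3→2, parity even→odd.
Parity must change: even → odd — ok.
ΔS = 0: S: 2 → 0 — fails.
ΔL = 0, ±1 (not L=0↔0): L: 2 → 2, ΔL = +0 — ok.
ΔJ = 0, ±1 (not J=0↔0): J: 3 → 2, ΔJ = -1 — ok.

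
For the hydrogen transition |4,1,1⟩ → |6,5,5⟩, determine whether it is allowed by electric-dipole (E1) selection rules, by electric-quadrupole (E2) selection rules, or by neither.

neither

Δl = 5 − 1 = +4; l_i + l_f = 6.
Δm_l = +4.
E1 (Δl = ±1, |Δm_l| ≤ 1): not satisfied.
E2 (Δl = 0,±2, l_i+l_f ≥ 2, |Δm_l| ≤ 2): not satisfied.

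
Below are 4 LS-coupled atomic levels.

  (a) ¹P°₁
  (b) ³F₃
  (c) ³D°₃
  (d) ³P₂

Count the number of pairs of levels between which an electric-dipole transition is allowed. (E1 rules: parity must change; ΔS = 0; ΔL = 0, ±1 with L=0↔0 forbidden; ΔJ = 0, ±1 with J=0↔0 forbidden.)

2

(a)–(b): forbidden (ΔS, ΔL, ΔJ).
(a)–(c): forbidden (parity, ΔS, ΔJ).
(a)–(d): forbidden (ΔS).
(b)–(c): allowed.
(b)–(d): forbidden (parity, ΔL).
(c)–(d): allowed.
Allowed pairs: 2 of 6.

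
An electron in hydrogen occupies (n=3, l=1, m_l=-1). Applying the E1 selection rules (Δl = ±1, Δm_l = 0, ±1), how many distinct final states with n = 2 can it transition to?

E1 requires Δl = ±1, so l_f ∈ {0, 2}; with 0 ≤ l_f ≤ n_f−1 = 1, the allowed l_f values are {0}.
For l_f = 0: m_f ∈ {m_i−1, m_i, m_i+1} ∩ [−0, 0] = {0} → 1 state.
Total: 1.

1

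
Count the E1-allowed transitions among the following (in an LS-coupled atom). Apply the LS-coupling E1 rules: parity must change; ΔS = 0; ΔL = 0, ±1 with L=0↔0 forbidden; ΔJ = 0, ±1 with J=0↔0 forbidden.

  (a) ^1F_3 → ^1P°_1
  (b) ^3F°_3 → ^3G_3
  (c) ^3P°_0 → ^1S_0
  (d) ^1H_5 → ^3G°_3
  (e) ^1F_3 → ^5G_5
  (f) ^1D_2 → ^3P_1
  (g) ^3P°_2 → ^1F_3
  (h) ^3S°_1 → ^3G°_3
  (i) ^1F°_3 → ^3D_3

1

(a) forbidden (ΔL, ΔJ fail)
(b) allowed
(c) forbidden (ΔS, ΔJ fail)
(d) forbidden (ΔS, ΔJ fail)
(e) forbidden (parity, ΔS, ΔJ fail)
(f) forbidden (parity, ΔS fail)
(g) forbidden (ΔS, ΔL fail)
(h) forbidden (parity, ΔL, ΔJ fail)
(i) forbidden (ΔS fails)
Total allowed: 1 of 9.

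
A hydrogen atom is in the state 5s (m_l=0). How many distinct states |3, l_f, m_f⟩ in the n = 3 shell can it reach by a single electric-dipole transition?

E1 requires Δl = ±1, so l_f ∈ {-1, 1}; with 0 ≤ l_f ≤ n_f−1 = 2, the allowed l_f values are {1}.
For l_f = 1: m_f ∈ {m_i−1, m_i, m_i+1} ∩ [−1, 1] = {-1, 0, 1} → 3 states.
Total: 3.

3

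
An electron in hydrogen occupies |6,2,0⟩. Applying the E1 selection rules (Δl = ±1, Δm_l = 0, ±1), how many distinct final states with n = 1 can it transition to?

E1 requires l_f ∈ {1, 3}, but neither lies in [0, 0], so no final state is reachable.
Total: 0.

0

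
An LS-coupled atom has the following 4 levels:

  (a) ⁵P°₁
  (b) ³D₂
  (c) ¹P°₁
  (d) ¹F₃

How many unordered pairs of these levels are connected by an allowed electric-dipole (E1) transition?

(a)–(b): forbidden (ΔS).
(a)–(c): forbidden (parity, ΔS).
(a)–(d): forbidden (ΔS, ΔL, ΔJ).
(b)–(c): forbidden (ΔS).
(b)–(d): forbidden (parity, ΔS).
(c)–(d): forbidden (ΔL, ΔJ).
Allowed pairs: 0 of 6.

0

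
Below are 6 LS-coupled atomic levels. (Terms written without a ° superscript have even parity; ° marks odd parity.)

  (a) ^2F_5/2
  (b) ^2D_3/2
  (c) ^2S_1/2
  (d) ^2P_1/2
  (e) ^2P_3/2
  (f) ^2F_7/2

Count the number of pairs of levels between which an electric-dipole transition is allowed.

(a)–(b): forbidden (parity).
(a)–(c): forbidden (parity, ΔL, ΔJ).
(a)–(d): forbidden (parity, ΔL, ΔJ).
(a)–(e): forbidden (parity, ΔL).
(a)–(f): forbidden (parity).
(b)–(c): forbidden (parity, ΔL).
(b)–(d): forbidden (parity).
(b)–(e): forbidden (parity).
(b)–(f): forbidden (parity, ΔJ).
(c)–(d): forbidden (parity).
(c)–(e): forbidden (parity).
(c)–(f): forbidden (parity, ΔL, ΔJ).
(d)–(e): forbidden (parity).
(d)–(f): forbidden (parity, ΔL, ΔJ).
(e)–(f): forbidden (parity, ΔL, ΔJ).
Allowed pairs: 0 of 15.

0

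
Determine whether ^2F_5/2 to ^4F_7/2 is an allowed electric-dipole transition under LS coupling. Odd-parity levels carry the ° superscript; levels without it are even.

forbidden

Initial level: S=1/2, L=3, J=5/2, parity even. Final level: S=3/2, L=3, J=7/2, parity even.
Parity must change: even → even — violated.
ΔS = 0: S: 1/2 → 3/2 — violated.
ΔL = 0, ±1 (not L=0↔0): L: 3 → 3, ΔL = +0 — satisfied.
ΔJ = 0, ±1 (not J=0↔0): J: 5/2 → 7/2, ΔJ = +1 — satisfied.
Rule(s) violated: parity, ΔS.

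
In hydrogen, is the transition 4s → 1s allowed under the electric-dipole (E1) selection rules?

forbidden

l: 0 → 0 (Δl = +0). Δl = ±1 fails.
The transition is electric-dipole forbidden.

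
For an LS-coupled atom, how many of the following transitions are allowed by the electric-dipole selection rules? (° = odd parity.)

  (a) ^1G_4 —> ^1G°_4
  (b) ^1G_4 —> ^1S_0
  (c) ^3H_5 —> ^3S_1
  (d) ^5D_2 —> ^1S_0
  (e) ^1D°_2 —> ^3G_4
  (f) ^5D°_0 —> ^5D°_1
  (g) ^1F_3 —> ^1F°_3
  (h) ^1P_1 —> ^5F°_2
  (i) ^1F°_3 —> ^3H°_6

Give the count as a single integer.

(a) allowed
(b) forbidden (parity, ΔL, ΔJ fail)
(c) forbidden (parity, ΔL, ΔJ fail)
(d) forbidden (parity, ΔS, ΔL, ΔJ fail)
(e) forbidden (ΔS, ΔL, ΔJ fail)
(f) forbidden (parity fails)
(g) allowed
(h) forbidden (ΔS, ΔL fail)
(i) forbidden (parity, ΔS, ΔL, ΔJ fail)
Total allowed: 2 of 9.

2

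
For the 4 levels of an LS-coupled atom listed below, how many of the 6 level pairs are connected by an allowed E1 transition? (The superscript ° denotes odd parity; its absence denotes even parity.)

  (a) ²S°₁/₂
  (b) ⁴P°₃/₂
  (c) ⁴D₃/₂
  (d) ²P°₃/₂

1

(a)–(b): forbidden (parity, ΔS).
(a)–(c): forbidden (ΔS, ΔL).
(a)–(d): forbidden (parity).
(b)–(c): allowed.
(b)–(d): forbidden (parity, ΔS).
(c)–(d): forbidden (ΔS).
Allowed pairs: 1 of 6.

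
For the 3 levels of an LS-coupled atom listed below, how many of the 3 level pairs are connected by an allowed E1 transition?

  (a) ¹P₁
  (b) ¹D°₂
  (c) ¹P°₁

(a)–(b): allowed.
(a)–(c): allowed.
(b)–(c): forbidden (parity).
Allowed pairs: 2 of 3.

2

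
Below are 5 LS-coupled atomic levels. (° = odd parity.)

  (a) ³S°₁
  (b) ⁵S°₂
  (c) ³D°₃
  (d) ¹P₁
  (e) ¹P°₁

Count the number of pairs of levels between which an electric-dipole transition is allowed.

(a)–(b): forbidden (parity, ΔS, ΔL).
(a)–(c): forbidden (parity, ΔL, ΔJ).
(a)–(d): forbidden (ΔS).
(a)–(e): forbidden (parity, ΔS).
(b)–(c): forbidden (parity, ΔS, ΔL).
(b)–(d): forbidden (ΔS).
(b)–(e): forbidden (parity, ΔS).
(c)–(d): forbidden (ΔS, ΔJ).
(c)–(e): forbidden (parity, ΔS, ΔJ).
(d)–(e): allowed.
Allowed pairs: 1 of 10.

1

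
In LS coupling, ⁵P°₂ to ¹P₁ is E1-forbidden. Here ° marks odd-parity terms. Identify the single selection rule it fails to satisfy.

the ΔS = 0 rule

Reading off the term symbols: S 2→0, L 1→1, J 2→1, parity odd→even.
Parity must change: odd → even — ✓.
ΔS = 0: S: 2 → 0 — ✗.
ΔL = 0, ±1 (not L=0↔0): L: 1 → 1, ΔL = +0 — ✓.
ΔJ = 0, ±1 (not J=0↔0): J: 2 → 1, ΔJ = -1 — ✓.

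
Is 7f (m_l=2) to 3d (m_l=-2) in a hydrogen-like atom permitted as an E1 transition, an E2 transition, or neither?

Δl = 2 − 3 = -1; l_i + l_f = 5.
Δm_l = -4.
E1 (Δl = ±1, |Δm_l| ≤ 1): not satisfied.
E2 (Δl = 0,±2, l_i+l_f ≥ 2, |Δm_l| ≤ 2): not satisfied.

neither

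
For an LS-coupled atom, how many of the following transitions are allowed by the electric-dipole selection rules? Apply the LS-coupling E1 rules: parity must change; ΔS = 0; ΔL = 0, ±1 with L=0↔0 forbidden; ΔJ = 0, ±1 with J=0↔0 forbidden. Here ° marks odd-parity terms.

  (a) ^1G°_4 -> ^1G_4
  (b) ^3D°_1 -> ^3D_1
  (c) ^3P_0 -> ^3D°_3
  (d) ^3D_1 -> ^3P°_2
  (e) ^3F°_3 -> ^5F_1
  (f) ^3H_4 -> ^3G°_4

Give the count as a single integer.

(a) allowed
(b) allowed
(c) forbidden (ΔJ fails)
(d) allowed
(e) forbidden (ΔS, ΔJ fail)
(f) allowed
Total allowed: 4 of 6.

4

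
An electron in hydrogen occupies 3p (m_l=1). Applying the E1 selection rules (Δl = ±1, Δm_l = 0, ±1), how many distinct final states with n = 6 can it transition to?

E1 requires Δl = ±1, so l_f ∈ {0, 2}; with 0 ≤ l_f ≤ n_f−1 = 5, the allowed l_f values are {0, 2}.
For l_f = 0: m_f ∈ {m_i−1, m_i, m_i+1} ∩ [−0, 0] = {0} → 1 state.
For l_f = 2: m_f ∈ {m_i−1, m_i, m_i+1} ∩ [−2, 2] = {0, 1, 2} → 3 states.
Total: 4.

4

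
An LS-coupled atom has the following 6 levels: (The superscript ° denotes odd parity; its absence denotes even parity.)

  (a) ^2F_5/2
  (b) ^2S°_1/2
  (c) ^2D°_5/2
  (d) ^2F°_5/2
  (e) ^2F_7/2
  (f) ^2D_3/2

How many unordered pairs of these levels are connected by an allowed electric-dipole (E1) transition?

6

(a)–(b): forbidden (ΔL, ΔJ).
(a)–(c): allowed.
(a)–(d): allowed.
(a)–(e): forbidden (parity).
(a)–(f): forbidden (parity).
(b)–(c): forbidden (parity, ΔL, ΔJ).
(b)–(d): forbidden (parity, ΔL, ΔJ).
(b)–(e): forbidden (ΔL, ΔJ).
(b)–(f): forbidden (ΔL).
(c)–(d): forbidden (parity).
(c)–(e): allowed.
(c)–(f): allowed.
(d)–(e): allowed.
(d)–(f): allowed.
(e)–(f): forbidden (parity, ΔJ).
Allowed pairs: 6 of 15.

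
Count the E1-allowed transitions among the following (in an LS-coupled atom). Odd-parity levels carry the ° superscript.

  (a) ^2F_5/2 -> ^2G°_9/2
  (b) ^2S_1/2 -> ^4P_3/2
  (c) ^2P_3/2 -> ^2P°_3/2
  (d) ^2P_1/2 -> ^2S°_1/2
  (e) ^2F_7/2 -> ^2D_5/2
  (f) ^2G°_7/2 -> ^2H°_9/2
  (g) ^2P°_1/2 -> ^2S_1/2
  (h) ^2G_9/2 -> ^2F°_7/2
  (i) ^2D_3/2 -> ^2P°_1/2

(a) forbidden (ΔJ fails)
(b) forbidden (parity, ΔS fail)
(c) allowed
(d) allowed
(e) forbidden (parity fails)
(f) forbidden (parity fails)
(g) allowed
(h) allowed
(i) allowed
Total allowed: 5 of 9.

5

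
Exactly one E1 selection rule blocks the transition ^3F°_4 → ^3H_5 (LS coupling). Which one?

Initial level: S=1, L=3, J=4, parity odd. Final level: S=1, L=5, J=5, parity even.
Parity must change: odd → even — passes.
ΔJ = 0, ±1 (not J=0↔0): J: 4 → 5, ΔJ = +1 — passes.
ΔS = 0: S: 1 → 1 — passes.
ΔL = 0, ±1 (not L=0↔0): L: 3 → 5, ΔL = +2 — fails.

the ΔL = 0, ±1 rule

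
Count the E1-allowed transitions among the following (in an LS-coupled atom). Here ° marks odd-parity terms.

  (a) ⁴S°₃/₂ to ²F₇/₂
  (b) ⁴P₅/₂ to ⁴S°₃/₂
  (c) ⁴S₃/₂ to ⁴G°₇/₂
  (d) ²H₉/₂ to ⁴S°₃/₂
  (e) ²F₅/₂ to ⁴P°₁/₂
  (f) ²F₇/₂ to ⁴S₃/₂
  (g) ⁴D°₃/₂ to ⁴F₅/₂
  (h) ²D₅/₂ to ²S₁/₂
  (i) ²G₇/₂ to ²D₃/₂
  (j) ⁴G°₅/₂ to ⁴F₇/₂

3

(a) forbidden (ΔS, ΔL, ΔJ fail)
(b) allowed
(c) forbidden (ΔL, ΔJ fail)
(d) forbidden (ΔS, ΔL, ΔJ fail)
(e) forbidden (ΔS, ΔL, ΔJ fail)
(f) forbidden (parity, ΔS, ΔL, ΔJ fail)
(g) allowed
(h) forbidden (parity, ΔL, ΔJ fail)
(i) forbidden (parity, ΔL, ΔJ fail)
(j) allowed
Total allowed: 3 of 10.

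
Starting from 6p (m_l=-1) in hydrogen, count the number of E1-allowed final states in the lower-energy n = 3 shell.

E1 requires Δl = ±1, so l_f ∈ {0, 2}; with 0 ≤ l_f ≤ n_f−1 = 2, the allowed l_f values are {0, 2}.
For l_f = 0: m_f ∈ {m_i−1, m_i, m_i+1} ∩ [−0, 0] = {0} → 1 state.
For l_f = 2: m_f ∈ {m_i−1, m_i, m_i+1} ∩ [−2, 2] = {-2, -1, 0} → 3 states.
Total: 4.

4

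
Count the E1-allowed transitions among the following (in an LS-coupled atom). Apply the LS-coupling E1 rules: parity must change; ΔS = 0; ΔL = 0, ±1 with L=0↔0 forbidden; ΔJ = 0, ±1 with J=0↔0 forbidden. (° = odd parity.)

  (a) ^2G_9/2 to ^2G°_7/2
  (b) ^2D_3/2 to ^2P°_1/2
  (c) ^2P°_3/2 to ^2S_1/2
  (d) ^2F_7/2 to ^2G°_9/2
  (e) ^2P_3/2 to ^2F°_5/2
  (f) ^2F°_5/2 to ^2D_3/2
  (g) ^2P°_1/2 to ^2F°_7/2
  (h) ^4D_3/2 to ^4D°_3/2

6

(a) allowed
(b) allowed
(c) allowed
(d) allowed
(e) forbidden (ΔL fails)
(f) allowed
(g) forbidden (parity, ΔL, ΔJ fail)
(h) allowed
Total allowed: 6 of 8.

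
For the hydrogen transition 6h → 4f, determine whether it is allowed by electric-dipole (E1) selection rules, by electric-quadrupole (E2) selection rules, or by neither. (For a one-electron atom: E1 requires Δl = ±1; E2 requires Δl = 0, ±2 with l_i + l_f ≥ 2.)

E2

Δl = 3 − 5 = -2; l_i + l_f = 8.
E1 (Δl = ±1): not satisfied.
E2 (Δl = 0,±2, l_i+l_f ≥ 2): satisfied.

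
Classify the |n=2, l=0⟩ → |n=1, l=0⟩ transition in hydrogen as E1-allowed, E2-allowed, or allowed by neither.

Δl = 0 − 0 = +0; l_i + l_f = 0.
E1 (Δl = ±1): not satisfied.
E2 (Δl = 0,±2, l_i+l_f ≥ 2): not satisfied.

neither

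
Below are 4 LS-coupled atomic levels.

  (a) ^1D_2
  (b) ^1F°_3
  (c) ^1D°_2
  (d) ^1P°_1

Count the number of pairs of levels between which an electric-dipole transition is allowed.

3

(a)–(b): allowed.
(a)–(c): allowed.
(a)–(d): allowed.
(b)–(c): forbidden (parity).
(b)–(d): forbidden (parity, ΔL, ΔJ).
(c)–(d): forbidden (parity).
Allowed pairs: 3 of 6.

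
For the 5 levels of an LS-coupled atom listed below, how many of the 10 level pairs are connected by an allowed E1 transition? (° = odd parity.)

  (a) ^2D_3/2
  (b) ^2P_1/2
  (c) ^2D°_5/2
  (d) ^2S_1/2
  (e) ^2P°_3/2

(a)–(b): forbidden (parity).
(a)–(c): allowed.
(a)–(d): forbidden (parity, ΔL).
(a)–(e): allowed.
(b)–(c): forbidden (ΔJ).
(b)–(d): forbidden (parity).
(b)–(e): allowed.
(c)–(d): forbidden (ΔL, ΔJ).
(c)–(e): forbidden (parity).
(d)–(e): allowed.
Allowed pairs: 4 of 10.

4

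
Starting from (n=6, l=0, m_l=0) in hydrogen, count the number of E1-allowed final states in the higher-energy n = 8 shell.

E1 requires Δl = ±1, so l_f ∈ {-1, 1}; with 0 ≤ l_f ≤ n_f−1 = 7, the allowed l_f values are {1}.
For l_f = 1: m_f ∈ {m_i−1, m_i, m_i+1} ∩ [−1, 1] = {-1, 0, 1} → 3 states.
Total: 3.

3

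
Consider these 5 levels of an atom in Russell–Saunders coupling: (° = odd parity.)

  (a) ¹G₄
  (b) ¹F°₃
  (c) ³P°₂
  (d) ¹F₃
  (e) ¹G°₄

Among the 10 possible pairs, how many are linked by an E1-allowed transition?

4

(a)–(b): allowed.
(a)–(c): forbidden (ΔS, ΔL, ΔJ).
(a)–(d): forbidden (parity).
(a)–(e): allowed.
(b)–(c): forbidden (parity, ΔS, ΔL).
(b)–(d): allowed.
(b)–(e): forbidden (parity).
(c)–(d): forbidden (ΔS, ΔL).
(c)–(e): forbidden (parity, ΔS, ΔL, ΔJ).
(d)–(e): allowed.
Allowed pairs: 4 of 10.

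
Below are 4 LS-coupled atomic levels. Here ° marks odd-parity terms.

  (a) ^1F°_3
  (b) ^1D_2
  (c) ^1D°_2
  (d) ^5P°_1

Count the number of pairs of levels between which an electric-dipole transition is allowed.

2

(a)–(b): allowed.
(a)–(c): forbidden (parity).
(a)–(d): forbidden (parity, ΔS, ΔL, ΔJ).
(b)–(c): allowed.
(b)–(d): forbidden (ΔS).
(c)–(d): forbidden (parity, ΔS).
Allowed pairs: 2 of 6.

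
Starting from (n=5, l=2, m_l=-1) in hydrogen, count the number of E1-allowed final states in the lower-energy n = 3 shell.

E1 requires Δl = ±1, so l_f ∈ {1, 3}; with 0 ≤ l_f ≤ n_f−1 = 2, the allowed l_f values are {1}.
For l_f = 1: m_f ∈ {m_i−1, m_i, m_i+1} ∩ [−1, 1] = {-1, 0} → 2 states.
Total: 2.

2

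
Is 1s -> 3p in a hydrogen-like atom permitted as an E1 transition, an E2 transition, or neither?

E1

Δl = 1 − 0 = +1; l_i + l_f = 1.
E1 (Δl = ±1): satisfied.
E2 (Δl = 0,±2, l_i+l_f ≥ 2): not satisfied.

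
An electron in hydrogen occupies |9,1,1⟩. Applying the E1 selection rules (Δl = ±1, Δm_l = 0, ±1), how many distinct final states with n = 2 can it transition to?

1

E1 requires Δl = ±1, so l_f ∈ {0, 2}; with 0 ≤ l_f ≤ n_f−1 = 1, the allowed l_f values are {0}.
For l_f = 0: m_f ∈ {m_i−1, m_i, m_i+1} ∩ [−0, 0] = {0} → 1 state.
Total: 1.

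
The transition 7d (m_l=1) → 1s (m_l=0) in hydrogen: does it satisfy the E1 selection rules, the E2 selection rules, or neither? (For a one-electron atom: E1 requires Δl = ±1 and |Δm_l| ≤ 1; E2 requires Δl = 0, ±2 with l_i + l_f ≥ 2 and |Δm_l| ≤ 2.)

Δl = 0 − 2 = -2; l_i + l_f = 2.
Δm_l = -1.
E1 (Δl = ±1, |Δm_l| ≤ 1): not satisfied.
E2 (Δl = 0,±2, l_i+l_f ≥ 2, |Δm_l| ≤ 2): satisfied.

E2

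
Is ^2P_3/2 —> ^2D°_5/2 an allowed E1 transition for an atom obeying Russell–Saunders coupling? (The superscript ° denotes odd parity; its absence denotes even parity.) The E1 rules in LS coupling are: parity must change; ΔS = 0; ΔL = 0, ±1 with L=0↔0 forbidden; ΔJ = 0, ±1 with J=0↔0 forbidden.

Initial level: S=1/2, L=1, J=3/2, parity even. Final level: S=1/2, L=2, J=5/2, parity odd.
Parity must change: even → odd — ✓.
ΔS = 0: S: 1/2 → 1/2 — ✓.
ΔL = 0, ±1 (not L=0↔0): L: 1 → 2, ΔL = +1 — ✓.
ΔJ = 0, ±1 (not J=0↔0): J: 3/2 → 5/2, ΔJ = +1 — ✓.
All four E1 rules are satisfied.

allowed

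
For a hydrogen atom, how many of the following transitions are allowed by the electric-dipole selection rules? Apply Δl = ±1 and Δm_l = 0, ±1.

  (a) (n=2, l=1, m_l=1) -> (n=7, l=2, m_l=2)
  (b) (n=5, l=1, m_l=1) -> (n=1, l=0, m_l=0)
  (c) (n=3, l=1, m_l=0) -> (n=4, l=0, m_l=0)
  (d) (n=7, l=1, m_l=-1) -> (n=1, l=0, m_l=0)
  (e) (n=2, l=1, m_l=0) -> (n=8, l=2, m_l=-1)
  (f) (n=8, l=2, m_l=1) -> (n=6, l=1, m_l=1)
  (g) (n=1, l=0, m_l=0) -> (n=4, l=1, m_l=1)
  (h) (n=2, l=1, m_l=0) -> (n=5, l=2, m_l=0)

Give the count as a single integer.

(a) allowed
(b) allowed
(c) allowed
(d) allowed
(e) allowed
(f) allowed
(g) allowed
(h) allowed
Total allowed: 8 of 8.

8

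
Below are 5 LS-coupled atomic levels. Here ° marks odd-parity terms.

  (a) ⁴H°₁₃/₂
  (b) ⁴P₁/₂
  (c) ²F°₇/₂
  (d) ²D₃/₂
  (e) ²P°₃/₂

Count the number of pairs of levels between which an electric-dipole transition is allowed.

1

(a)–(b): forbidden (ΔL, ΔJ).
(a)–(c): forbidden (parity, ΔS, ΔL, ΔJ).
(a)–(d): forbidden (ΔS, ΔL, ΔJ).
(a)–(e): forbidden (parity, ΔS, ΔL, ΔJ).
(b)–(c): forbidden (ΔS, ΔL, ΔJ).
(b)–(d): forbidden (parity, ΔS).
(b)–(e): forbidden (ΔS).
(c)–(d): forbidden (ΔJ).
(c)–(e): forbidden (parity, ΔL, ΔJ).
(d)–(e): allowed.
Allowed pairs: 1 of 10.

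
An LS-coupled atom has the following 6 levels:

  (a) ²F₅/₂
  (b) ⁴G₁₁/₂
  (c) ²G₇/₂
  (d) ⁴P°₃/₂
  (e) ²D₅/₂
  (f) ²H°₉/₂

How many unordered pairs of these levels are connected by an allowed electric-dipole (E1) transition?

(a)–(b): forbidden (parity, ΔS, ΔJ).
(a)–(c): forbidden (parity).
(a)–(d): forbidden (ΔS, ΔL).
(a)–(e): forbidden (parity).
(a)–(f): forbidden (ΔL, ΔJ).
(b)–(c): forbidden (parity, ΔS, ΔJ).
(b)–(d): forbidden (ΔL, ΔJ).
(b)–(e): forbidden (parity, ΔS, ΔL, ΔJ).
(b)–(f): forbidden (ΔS).
(c)–(d): forbidden (ΔS, ΔL, ΔJ).
(c)–(e): forbidden (parity, ΔL).
(c)–(f): allowed.
(d)–(e): forbidden (ΔS).
(d)–(f): forbidden (parity, ΔS, ΔL, ΔJ).
(e)–(f): forbidden (ΔL, ΔJ).
Allowed pairs: 1 of 15.

1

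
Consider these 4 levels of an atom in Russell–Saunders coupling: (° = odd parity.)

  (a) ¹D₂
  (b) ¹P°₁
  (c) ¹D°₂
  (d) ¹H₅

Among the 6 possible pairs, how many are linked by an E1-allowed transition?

2

(a)–(b): allowed.
(a)–(c): allowed.
(a)–(d): forbidden (parity, ΔL, ΔJ).
(b)–(c): forbidden (parity).
(b)–(d): forbidden (ΔL, ΔJ).
(c)–(d): forbidden (ΔL, ΔJ).
Allowed pairs: 2 of 6.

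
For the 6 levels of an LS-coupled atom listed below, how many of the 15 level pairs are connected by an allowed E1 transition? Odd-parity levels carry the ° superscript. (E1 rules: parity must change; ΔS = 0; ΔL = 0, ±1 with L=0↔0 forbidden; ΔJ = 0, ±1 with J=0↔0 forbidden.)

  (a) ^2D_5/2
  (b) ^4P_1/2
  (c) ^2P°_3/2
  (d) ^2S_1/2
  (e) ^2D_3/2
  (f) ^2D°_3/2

(a)–(b): forbidden (parity, ΔS, ΔJ).
(a)–(c): allowed.
(a)–(d): forbidden (parity, ΔL, ΔJ).
(a)–(e): forbidden (parity).
(a)–(f): allowed.
(b)–(c): forbidden (ΔS).
(b)–(d): forbidden (parity, ΔS).
(b)–(e): forbidden (parity, ΔS).
(b)–(f): forbidden (ΔS).
(c)–(d): allowed.
(c)–(e): allowed.
(c)–(f): forbidden (parity).
(d)–(e): forbidden (parity, ΔL).
(d)–(f): forbidden (ΔL).
(e)–(f): allowed.
Allowed pairs: 5 of 15.

5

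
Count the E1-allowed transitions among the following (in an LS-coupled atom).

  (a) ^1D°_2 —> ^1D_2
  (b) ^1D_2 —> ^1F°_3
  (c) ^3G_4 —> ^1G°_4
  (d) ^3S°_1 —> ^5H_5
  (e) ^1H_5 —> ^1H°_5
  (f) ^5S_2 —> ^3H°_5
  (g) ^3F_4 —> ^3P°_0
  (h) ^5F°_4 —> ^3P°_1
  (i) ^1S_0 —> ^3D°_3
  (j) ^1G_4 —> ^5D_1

(a) allowed
(b) allowed
(c) forbidden (ΔS fails)
(d) forbidden (ΔS, ΔL, ΔJ fail)
(e) allowed
(f) forbidden (ΔS, ΔL, ΔJ fail)
(g) forbidden (ΔL, ΔJ fail)
(h) forbidden (parity, ΔS, ΔL, ΔJ fail)
(i) forbidden (ΔS, ΔL, ΔJ fail)
(j) forbidden (parity, ΔS, ΔL, ΔJ fail)
Total allowed: 3 of 10.

3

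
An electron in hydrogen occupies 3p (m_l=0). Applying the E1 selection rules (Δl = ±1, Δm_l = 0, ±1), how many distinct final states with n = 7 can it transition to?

4

E1 requires Δl = ±1, so l_f ∈ {0, 2}; with 0 ≤ l_f ≤ n_f−1 = 6, the allowed l_f values are {0, 2}.
For l_f = 0: m_f ∈ {m_i−1, m_i, m_i+1} ∩ [−0, 0] = {0} → 1 state.
For l_f = 2: m_f ∈ {m_i−1, m_i, m_i+1} ∩ [−2, 2] = {-1, 0, 1} → 3 states.
Total: 4.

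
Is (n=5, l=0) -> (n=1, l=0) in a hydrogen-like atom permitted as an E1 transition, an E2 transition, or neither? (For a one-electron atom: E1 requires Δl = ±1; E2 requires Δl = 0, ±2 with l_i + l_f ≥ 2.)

Δl = 0 − 0 = +0; l_i + l_f = 0.
E1 (Δl = ±1): not satisfied.
E2 (Δl = 0,±2, l_i+l_f ≥ 2): not satisfied.

neither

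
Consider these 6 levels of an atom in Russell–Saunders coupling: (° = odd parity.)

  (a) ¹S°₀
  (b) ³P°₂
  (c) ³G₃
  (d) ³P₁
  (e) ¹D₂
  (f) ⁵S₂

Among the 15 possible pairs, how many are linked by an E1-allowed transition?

1

(a)–(b): forbidden (parity, ΔS, ΔJ).
(a)–(c): forbidden (ΔS, ΔL, ΔJ).
(a)–(d): forbidden (ΔS).
(a)–(e): forbidden (ΔL, ΔJ).
(a)–(f): forbidden (ΔS, ΔL, ΔJ).
(b)–(c): forbidden (ΔL).
(b)–(d): allowed.
(b)–(e): forbidden (ΔS).
(b)–(f): forbidden (ΔS).
(c)–(d): forbidden (parity, ΔL, ΔJ).
(c)–(e): forbidden (parity, ΔS, ΔL).
(c)–(f): forbidden (parity, ΔS, ΔL).
(d)–(e): forbidden (parity, ΔS).
(d)–(f): forbidden (parity, ΔS).
(e)–(f): forbidden (parity, ΔS, ΔL).
Allowed pairs: 1 of 15.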